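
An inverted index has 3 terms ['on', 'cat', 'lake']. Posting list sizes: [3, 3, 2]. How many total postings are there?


Summing posting list sizes:
'on': 3 postings
'cat': 3 postings
'lake': 2 postings
Total = 3 + 3 + 2 = 8

8


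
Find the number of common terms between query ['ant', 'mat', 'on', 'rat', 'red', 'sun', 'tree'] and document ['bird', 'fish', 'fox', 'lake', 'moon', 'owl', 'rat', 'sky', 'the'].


Query terms: ['ant', 'mat', 'on', 'rat', 'red', 'sun', 'tree']
Document terms: ['bird', 'fish', 'fox', 'lake', 'moon', 'owl', 'rat', 'sky', 'the']
Common terms: ['rat']
Overlap count = 1

1


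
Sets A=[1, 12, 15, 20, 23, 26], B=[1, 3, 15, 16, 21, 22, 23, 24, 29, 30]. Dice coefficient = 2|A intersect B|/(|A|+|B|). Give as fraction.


A intersect B = [1, 15, 23]
|A intersect B| = 3
|A| = 6, |B| = 10
Dice = 2*3 / (6+10)
= 6 / 16 = 3/8

3/8


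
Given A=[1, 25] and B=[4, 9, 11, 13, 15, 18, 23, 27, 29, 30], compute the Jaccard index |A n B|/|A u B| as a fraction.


A intersect B = []
|A intersect B| = 0
A union B = [1, 4, 9, 11, 13, 15, 18, 23, 25, 27, 29, 30]
|A union B| = 12
Jaccard = 0/12 = 0

0


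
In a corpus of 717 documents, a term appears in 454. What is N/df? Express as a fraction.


IDF ratio = N / df
= 717 / 454
= 717/454

717/454


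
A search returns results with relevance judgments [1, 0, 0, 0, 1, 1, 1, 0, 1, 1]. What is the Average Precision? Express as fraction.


Computing P@k for each relevant position:
Position 1: relevant, P@1 = 1/1 = 1
Position 2: not relevant
Position 3: not relevant
Position 4: not relevant
Position 5: relevant, P@5 = 2/5 = 2/5
Position 6: relevant, P@6 = 3/6 = 1/2
Position 7: relevant, P@7 = 4/7 = 4/7
Position 8: not relevant
Position 9: relevant, P@9 = 5/9 = 5/9
Position 10: relevant, P@10 = 6/10 = 3/5
Sum of P@k = 1 + 2/5 + 1/2 + 4/7 + 5/9 + 3/5 = 457/126
AP = 457/126 / 6 = 457/756

457/756


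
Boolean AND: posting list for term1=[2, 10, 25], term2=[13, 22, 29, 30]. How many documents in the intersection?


Boolean AND: find intersection of posting lists
term1 docs: [2, 10, 25]
term2 docs: [13, 22, 29, 30]
Intersection: []
|intersection| = 0

0


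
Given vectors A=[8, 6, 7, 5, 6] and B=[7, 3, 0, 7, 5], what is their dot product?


Dot product = sum of element-wise products
A[0]*B[0] = 8*7 = 56
A[1]*B[1] = 6*3 = 18
A[2]*B[2] = 7*0 = 0
A[3]*B[3] = 5*7 = 35
A[4]*B[4] = 6*5 = 30
Sum = 56 + 18 + 0 + 35 + 30 = 139

139


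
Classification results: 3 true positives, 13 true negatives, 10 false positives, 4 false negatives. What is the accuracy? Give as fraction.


Accuracy = (TP + TN) / (TP + TN + FP + FN)
TP + TN = 3 + 13 = 16
Total = 3 + 13 + 10 + 4 = 30
Accuracy = 16 / 30 = 8/15

8/15


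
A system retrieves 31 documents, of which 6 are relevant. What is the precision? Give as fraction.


Precision = relevant_retrieved / total_retrieved
= 6 / 31
= 6 / (6 + 25)
= 6/31

6/31


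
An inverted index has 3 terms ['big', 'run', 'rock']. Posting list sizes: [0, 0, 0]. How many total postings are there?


Summing posting list sizes:
'big': 0 postings
'run': 0 postings
'rock': 0 postings
Total = 0 + 0 + 0 = 0

0


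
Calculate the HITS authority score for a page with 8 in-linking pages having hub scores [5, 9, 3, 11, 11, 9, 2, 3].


Authority = sum of hub scores of in-linkers
In-link 1: hub score = 5
In-link 2: hub score = 9
In-link 3: hub score = 3
In-link 4: hub score = 11
In-link 5: hub score = 11
In-link 6: hub score = 9
In-link 7: hub score = 2
In-link 8: hub score = 3
Authority = 5 + 9 + 3 + 11 + 11 + 9 + 2 + 3 = 53

53


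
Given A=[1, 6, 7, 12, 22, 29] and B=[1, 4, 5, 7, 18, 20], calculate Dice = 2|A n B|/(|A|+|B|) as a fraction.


A intersect B = [1, 7]
|A intersect B| = 2
|A| = 6, |B| = 6
Dice = 2*2 / (6+6)
= 4 / 12 = 1/3

1/3


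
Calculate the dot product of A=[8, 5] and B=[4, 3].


Dot product = sum of element-wise products
A[0]*B[0] = 8*4 = 32
A[1]*B[1] = 5*3 = 15
Sum = 32 + 15 = 47

47


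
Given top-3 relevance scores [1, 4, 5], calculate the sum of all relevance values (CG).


Cumulative Gain = sum of relevance scores
Position 1: rel=1, running sum=1
Position 2: rel=4, running sum=5
Position 3: rel=5, running sum=10
CG = 10

10


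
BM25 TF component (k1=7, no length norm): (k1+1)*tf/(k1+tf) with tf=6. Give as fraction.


BM25 TF component = (k1+1)*tf / (k1+tf)
k1 = 7, tf = 6
Numerator = (7+1)*6 = 48
Denominator = 7 + 6 = 13
= 48/13 = 48/13

48/13


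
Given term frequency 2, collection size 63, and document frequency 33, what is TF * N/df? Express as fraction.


TF * (N/df)
= 2 * (63/33)
= 2 * 21/11
= 42/11

42/11


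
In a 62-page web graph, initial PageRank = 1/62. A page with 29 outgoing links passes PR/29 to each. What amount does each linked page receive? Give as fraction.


Initial PR = 1/62 = 1/62
Outlinks = 29
Contribution per link = PR / outlinks
= 1/62 / 29
= 1/1798

1/1798


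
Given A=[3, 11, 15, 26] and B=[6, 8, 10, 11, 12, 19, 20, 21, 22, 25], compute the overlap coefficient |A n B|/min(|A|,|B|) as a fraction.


A intersect B = [11]
|A intersect B| = 1
min(|A|, |B|) = min(4, 10) = 4
Overlap = 1 / 4 = 1/4

1/4


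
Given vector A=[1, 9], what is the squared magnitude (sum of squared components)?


|A|^2 = sum of squared components
A[0]^2 = 1^2 = 1
A[1]^2 = 9^2 = 81
Sum = 1 + 81 = 82

82


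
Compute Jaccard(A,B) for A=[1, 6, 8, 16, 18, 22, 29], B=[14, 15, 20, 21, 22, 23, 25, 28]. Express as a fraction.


A intersect B = [22]
|A intersect B| = 1
A union B = [1, 6, 8, 14, 15, 16, 18, 20, 21, 22, 23, 25, 28, 29]
|A union B| = 14
Jaccard = 1/14 = 1/14

1/14


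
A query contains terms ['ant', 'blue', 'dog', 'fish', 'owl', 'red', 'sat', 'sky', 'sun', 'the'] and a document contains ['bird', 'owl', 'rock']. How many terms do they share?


Query terms: ['ant', 'blue', 'dog', 'fish', 'owl', 'red', 'sat', 'sky', 'sun', 'the']
Document terms: ['bird', 'owl', 'rock']
Common terms: ['owl']
Overlap count = 1

1


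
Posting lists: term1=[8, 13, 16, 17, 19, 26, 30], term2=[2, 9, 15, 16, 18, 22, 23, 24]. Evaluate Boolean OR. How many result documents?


Boolean OR: find union of posting lists
term1 docs: [8, 13, 16, 17, 19, 26, 30]
term2 docs: [2, 9, 15, 16, 18, 22, 23, 24]
Union: [2, 8, 9, 13, 15, 16, 17, 18, 19, 22, 23, 24, 26, 30]
|union| = 14

14


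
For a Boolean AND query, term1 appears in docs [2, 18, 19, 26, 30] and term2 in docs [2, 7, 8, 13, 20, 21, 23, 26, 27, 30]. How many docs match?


Boolean AND: find intersection of posting lists
term1 docs: [2, 18, 19, 26, 30]
term2 docs: [2, 7, 8, 13, 20, 21, 23, 26, 27, 30]
Intersection: [2, 26, 30]
|intersection| = 3

3


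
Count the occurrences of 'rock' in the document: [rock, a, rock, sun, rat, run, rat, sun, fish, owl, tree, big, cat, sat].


Document has 14 words
Scanning for 'rock':
Found at positions: [0, 2]
Count = 2

2


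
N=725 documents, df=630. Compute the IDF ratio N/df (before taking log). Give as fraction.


IDF ratio = N / df
= 725 / 630
= 145/126

145/126


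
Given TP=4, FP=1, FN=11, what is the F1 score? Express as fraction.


F1 = 2 * P * R / (P + R)
P = TP/(TP+FP) = 4/5 = 4/5
R = TP/(TP+FN) = 4/15 = 4/15
2 * P * R = 2 * 4/5 * 4/15 = 32/75
P + R = 4/5 + 4/15 = 16/15
F1 = 32/75 / 16/15 = 2/5

2/5


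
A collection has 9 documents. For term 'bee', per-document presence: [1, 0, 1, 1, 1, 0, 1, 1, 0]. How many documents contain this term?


Checking each document for 'bee':
Doc 1: present
Doc 2: absent
Doc 3: present
Doc 4: present
Doc 5: present
Doc 6: absent
Doc 7: present
Doc 8: present
Doc 9: absent
df = sum of presences = 1 + 0 + 1 + 1 + 1 + 0 + 1 + 1 + 0 = 6

6


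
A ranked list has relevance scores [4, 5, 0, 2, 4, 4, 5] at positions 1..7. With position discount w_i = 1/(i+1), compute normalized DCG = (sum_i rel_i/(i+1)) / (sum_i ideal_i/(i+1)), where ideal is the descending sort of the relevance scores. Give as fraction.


Position discount weights w_i = 1/(i+1) for i=1..7:
Weights = [1/2, 1/3, 1/4, 1/5, 1/6, 1/7, 1/8]
Actual relevance: [4, 5, 0, 2, 4, 4, 5]
DCG = 4/2 + 5/3 + 0/4 + 2/5 + 4/6 + 4/7 + 5/8 = 4981/840
Ideal relevance (sorted desc): [5, 5, 4, 4, 4, 2, 0]
Ideal DCG = 5/2 + 5/3 + 4/4 + 4/5 + 4/6 + 2/7 + 0/8 = 1453/210
nDCG = DCG / ideal_DCG = 4981/840 / 1453/210 = 4981/5812

4981/5812


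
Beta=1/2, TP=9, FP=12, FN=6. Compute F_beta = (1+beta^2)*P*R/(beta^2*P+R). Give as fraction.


P = TP/(TP+FP) = 9/21 = 3/7
R = TP/(TP+FN) = 9/15 = 3/5
beta^2 = 1/2^2 = 1/4
(1 + beta^2) = 5/4
Numerator = (1+beta^2)*P*R = 9/28
Denominator = beta^2*P + R = 3/28 + 3/5 = 99/140
F_beta = 5/11

5/11


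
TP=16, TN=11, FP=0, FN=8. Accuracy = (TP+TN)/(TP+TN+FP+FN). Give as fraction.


Accuracy = (TP + TN) / (TP + TN + FP + FN)
TP + TN = 16 + 11 = 27
Total = 16 + 11 + 0 + 8 = 35
Accuracy = 27 / 35 = 27/35

27/35


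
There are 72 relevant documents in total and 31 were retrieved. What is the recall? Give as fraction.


Recall = retrieved_relevant / total_relevant
= 31 / 72
= 31 / (31 + 41)
= 31/72

31/72


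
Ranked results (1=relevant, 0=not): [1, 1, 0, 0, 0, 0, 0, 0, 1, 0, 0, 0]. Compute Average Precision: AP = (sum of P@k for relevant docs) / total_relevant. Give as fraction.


Computing P@k for each relevant position:
Position 1: relevant, P@1 = 1/1 = 1
Position 2: relevant, P@2 = 2/2 = 1
Position 3: not relevant
Position 4: not relevant
Position 5: not relevant
Position 6: not relevant
Position 7: not relevant
Position 8: not relevant
Position 9: relevant, P@9 = 3/9 = 1/3
Position 10: not relevant
Position 11: not relevant
Position 12: not relevant
Sum of P@k = 1 + 1 + 1/3 = 7/3
AP = 7/3 / 3 = 7/9

7/9


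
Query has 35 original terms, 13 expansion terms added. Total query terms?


Original terms: 35
Expansion terms: 13
Total = 35 + 13 = 48

48


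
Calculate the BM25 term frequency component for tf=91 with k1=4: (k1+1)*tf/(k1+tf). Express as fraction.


BM25 TF component = (k1+1)*tf / (k1+tf)
k1 = 4, tf = 91
Numerator = (4+1)*91 = 455
Denominator = 4 + 91 = 95
= 455/95 = 91/19

91/19


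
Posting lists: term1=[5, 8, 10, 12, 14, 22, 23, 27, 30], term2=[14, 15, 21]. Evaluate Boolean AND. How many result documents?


Boolean AND: find intersection of posting lists
term1 docs: [5, 8, 10, 12, 14, 22, 23, 27, 30]
term2 docs: [14, 15, 21]
Intersection: [14]
|intersection| = 1

1


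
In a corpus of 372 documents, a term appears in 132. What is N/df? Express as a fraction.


IDF ratio = N / df
= 372 / 132
= 31/11

31/11


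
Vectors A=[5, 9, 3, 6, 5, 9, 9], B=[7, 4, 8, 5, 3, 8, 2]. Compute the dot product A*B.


Dot product = sum of element-wise products
A[0]*B[0] = 5*7 = 35
A[1]*B[1] = 9*4 = 36
A[2]*B[2] = 3*8 = 24
A[3]*B[3] = 6*5 = 30
A[4]*B[4] = 5*3 = 15
A[5]*B[5] = 9*8 = 72
A[6]*B[6] = 9*2 = 18
Sum = 35 + 36 + 24 + 30 + 15 + 72 + 18 = 230

230


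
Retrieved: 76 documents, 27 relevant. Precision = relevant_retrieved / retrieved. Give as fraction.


Precision = relevant_retrieved / total_retrieved
= 27 / 76
= 27 / (27 + 49)
= 27/76

27/76


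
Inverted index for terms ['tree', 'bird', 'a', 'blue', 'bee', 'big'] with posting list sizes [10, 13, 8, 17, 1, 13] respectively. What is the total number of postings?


Summing posting list sizes:
'tree': 10 postings
'bird': 13 postings
'a': 8 postings
'blue': 17 postings
'bee': 1 postings
'big': 13 postings
Total = 10 + 13 + 8 + 17 + 1 + 13 = 62

62


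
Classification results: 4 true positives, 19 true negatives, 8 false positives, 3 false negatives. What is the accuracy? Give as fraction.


Accuracy = (TP + TN) / (TP + TN + FP + FN)
TP + TN = 4 + 19 = 23
Total = 4 + 19 + 8 + 3 = 34
Accuracy = 23 / 34 = 23/34

23/34


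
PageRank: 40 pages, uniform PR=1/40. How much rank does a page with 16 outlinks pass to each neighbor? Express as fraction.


Initial PR = 1/40 = 1/40
Outlinks = 16
Contribution per link = PR / outlinks
= 1/40 / 16
= 1/640

1/640


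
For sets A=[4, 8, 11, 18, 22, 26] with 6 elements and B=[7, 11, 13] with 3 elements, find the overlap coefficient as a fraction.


A intersect B = [11]
|A intersect B| = 1
min(|A|, |B|) = min(6, 3) = 3
Overlap = 1 / 3 = 1/3

1/3


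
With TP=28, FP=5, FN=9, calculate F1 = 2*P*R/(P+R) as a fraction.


F1 = 2 * P * R / (P + R)
P = TP/(TP+FP) = 28/33 = 28/33
R = TP/(TP+FN) = 28/37 = 28/37
2 * P * R = 2 * 28/33 * 28/37 = 1568/1221
P + R = 28/33 + 28/37 = 1960/1221
F1 = 1568/1221 / 1960/1221 = 4/5

4/5


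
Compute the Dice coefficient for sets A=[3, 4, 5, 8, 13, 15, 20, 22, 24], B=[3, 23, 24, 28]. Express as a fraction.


A intersect B = [3, 24]
|A intersect B| = 2
|A| = 9, |B| = 4
Dice = 2*2 / (9+4)
= 4 / 13 = 4/13

4/13


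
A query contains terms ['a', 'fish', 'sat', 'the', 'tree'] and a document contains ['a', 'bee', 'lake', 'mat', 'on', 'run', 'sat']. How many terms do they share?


Query terms: ['a', 'fish', 'sat', 'the', 'tree']
Document terms: ['a', 'bee', 'lake', 'mat', 'on', 'run', 'sat']
Common terms: ['a', 'sat']
Overlap count = 2

2


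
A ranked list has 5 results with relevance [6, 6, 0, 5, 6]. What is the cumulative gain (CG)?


Cumulative Gain = sum of relevance scores
Position 1: rel=6, running sum=6
Position 2: rel=6, running sum=12
Position 3: rel=0, running sum=12
Position 4: rel=5, running sum=17
Position 5: rel=6, running sum=23
CG = 23

23


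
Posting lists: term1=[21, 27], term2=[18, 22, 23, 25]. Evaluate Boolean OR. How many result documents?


Boolean OR: find union of posting lists
term1 docs: [21, 27]
term2 docs: [18, 22, 23, 25]
Union: [18, 21, 22, 23, 25, 27]
|union| = 6

6


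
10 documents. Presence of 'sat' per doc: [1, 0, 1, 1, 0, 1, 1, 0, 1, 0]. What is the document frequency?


Checking each document for 'sat':
Doc 1: present
Doc 2: absent
Doc 3: present
Doc 4: present
Doc 5: absent
Doc 6: present
Doc 7: present
Doc 8: absent
Doc 9: present
Doc 10: absent
df = sum of presences = 1 + 0 + 1 + 1 + 0 + 1 + 1 + 0 + 1 + 0 = 6

6


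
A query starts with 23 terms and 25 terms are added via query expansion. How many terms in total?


Original terms: 23
Expansion terms: 25
Total = 23 + 25 = 48

48


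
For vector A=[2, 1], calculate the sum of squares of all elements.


|A|^2 = sum of squared components
A[0]^2 = 2^2 = 4
A[1]^2 = 1^2 = 1
Sum = 4 + 1 = 5

5


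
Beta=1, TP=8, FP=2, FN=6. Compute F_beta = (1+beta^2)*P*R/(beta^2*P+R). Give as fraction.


P = TP/(TP+FP) = 8/10 = 4/5
R = TP/(TP+FN) = 8/14 = 4/7
beta^2 = 1^2 = 1
(1 + beta^2) = 2
Numerator = (1+beta^2)*P*R = 32/35
Denominator = beta^2*P + R = 4/5 + 4/7 = 48/35
F_beta = 2/3

2/3


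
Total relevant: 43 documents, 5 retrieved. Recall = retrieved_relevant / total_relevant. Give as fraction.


Recall = retrieved_relevant / total_relevant
= 5 / 43
= 5 / (5 + 38)
= 5/43

5/43


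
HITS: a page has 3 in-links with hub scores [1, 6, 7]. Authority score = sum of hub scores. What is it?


Authority = sum of hub scores of in-linkers
In-link 1: hub score = 1
In-link 2: hub score = 6
In-link 3: hub score = 7
Authority = 1 + 6 + 7 = 14

14


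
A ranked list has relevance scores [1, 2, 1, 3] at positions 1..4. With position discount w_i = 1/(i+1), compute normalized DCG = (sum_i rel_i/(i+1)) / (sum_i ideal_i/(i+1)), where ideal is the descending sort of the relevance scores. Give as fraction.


Position discount weights w_i = 1/(i+1) for i=1..4:
Weights = [1/2, 1/3, 1/4, 1/5]
Actual relevance: [1, 2, 1, 3]
DCG = 1/2 + 2/3 + 1/4 + 3/5 = 121/60
Ideal relevance (sorted desc): [3, 2, 1, 1]
Ideal DCG = 3/2 + 2/3 + 1/4 + 1/5 = 157/60
nDCG = DCG / ideal_DCG = 121/60 / 157/60 = 121/157

121/157


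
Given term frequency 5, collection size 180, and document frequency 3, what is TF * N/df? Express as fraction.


TF * (N/df)
= 5 * (180/3)
= 5 * 60
= 300

300


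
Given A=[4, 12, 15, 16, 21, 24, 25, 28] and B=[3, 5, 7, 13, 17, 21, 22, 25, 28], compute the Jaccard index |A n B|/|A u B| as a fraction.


A intersect B = [21, 25, 28]
|A intersect B| = 3
A union B = [3, 4, 5, 7, 12, 13, 15, 16, 17, 21, 22, 24, 25, 28]
|A union B| = 14
Jaccard = 3/14 = 3/14

3/14


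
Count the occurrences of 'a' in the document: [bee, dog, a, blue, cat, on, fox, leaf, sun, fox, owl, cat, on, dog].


Document has 14 words
Scanning for 'a':
Found at positions: [2]
Count = 1

1


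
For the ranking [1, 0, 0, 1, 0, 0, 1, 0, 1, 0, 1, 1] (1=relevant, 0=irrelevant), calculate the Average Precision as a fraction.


Computing P@k for each relevant position:
Position 1: relevant, P@1 = 1/1 = 1
Position 2: not relevant
Position 3: not relevant
Position 4: relevant, P@4 = 2/4 = 1/2
Position 5: not relevant
Position 6: not relevant
Position 7: relevant, P@7 = 3/7 = 3/7
Position 8: not relevant
Position 9: relevant, P@9 = 4/9 = 4/9
Position 10: not relevant
Position 11: relevant, P@11 = 5/11 = 5/11
Position 12: relevant, P@12 = 6/12 = 1/2
Sum of P@k = 1 + 1/2 + 3/7 + 4/9 + 5/11 + 1/2 = 2306/693
AP = 2306/693 / 6 = 1153/2079

1153/2079


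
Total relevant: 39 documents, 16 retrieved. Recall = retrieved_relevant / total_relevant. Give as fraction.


Recall = retrieved_relevant / total_relevant
= 16 / 39
= 16 / (16 + 23)
= 16/39

16/39


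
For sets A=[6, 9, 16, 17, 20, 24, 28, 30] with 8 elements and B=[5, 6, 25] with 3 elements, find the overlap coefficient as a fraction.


A intersect B = [6]
|A intersect B| = 1
min(|A|, |B|) = min(8, 3) = 3
Overlap = 1 / 3 = 1/3

1/3


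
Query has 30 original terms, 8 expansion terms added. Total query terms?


Original terms: 30
Expansion terms: 8
Total = 30 + 8 = 38

38


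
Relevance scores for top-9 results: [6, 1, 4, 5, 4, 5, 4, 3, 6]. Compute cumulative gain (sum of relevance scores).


Cumulative Gain = sum of relevance scores
Position 1: rel=6, running sum=6
Position 2: rel=1, running sum=7
Position 3: rel=4, running sum=11
Position 4: rel=5, running sum=16
Position 5: rel=4, running sum=20
Position 6: rel=5, running sum=25
Position 7: rel=4, running sum=29
Position 8: rel=3, running sum=32
Position 9: rel=6, running sum=38
CG = 38

38


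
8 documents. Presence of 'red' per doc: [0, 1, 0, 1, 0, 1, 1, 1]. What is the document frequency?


Checking each document for 'red':
Doc 1: absent
Doc 2: present
Doc 3: absent
Doc 4: present
Doc 5: absent
Doc 6: present
Doc 7: present
Doc 8: present
df = sum of presences = 0 + 1 + 0 + 1 + 0 + 1 + 1 + 1 = 5

5


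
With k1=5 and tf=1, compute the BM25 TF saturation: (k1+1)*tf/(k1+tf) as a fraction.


BM25 TF component = (k1+1)*tf / (k1+tf)
k1 = 5, tf = 1
Numerator = (5+1)*1 = 6
Denominator = 5 + 1 = 6
= 6/6 = 1

1


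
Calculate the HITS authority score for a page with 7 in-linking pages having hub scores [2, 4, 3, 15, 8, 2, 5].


Authority = sum of hub scores of in-linkers
In-link 1: hub score = 2
In-link 2: hub score = 4
In-link 3: hub score = 3
In-link 4: hub score = 15
In-link 5: hub score = 8
In-link 6: hub score = 2
In-link 7: hub score = 5
Authority = 2 + 4 + 3 + 15 + 8 + 2 + 5 = 39

39


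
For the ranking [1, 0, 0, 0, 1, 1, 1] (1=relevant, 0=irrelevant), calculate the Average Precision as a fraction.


Computing P@k for each relevant position:
Position 1: relevant, P@1 = 1/1 = 1
Position 2: not relevant
Position 3: not relevant
Position 4: not relevant
Position 5: relevant, P@5 = 2/5 = 2/5
Position 6: relevant, P@6 = 3/6 = 1/2
Position 7: relevant, P@7 = 4/7 = 4/7
Sum of P@k = 1 + 2/5 + 1/2 + 4/7 = 173/70
AP = 173/70 / 4 = 173/280

173/280


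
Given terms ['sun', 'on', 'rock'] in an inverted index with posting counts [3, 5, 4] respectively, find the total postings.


Summing posting list sizes:
'sun': 3 postings
'on': 5 postings
'rock': 4 postings
Total = 3 + 5 + 4 = 12

12


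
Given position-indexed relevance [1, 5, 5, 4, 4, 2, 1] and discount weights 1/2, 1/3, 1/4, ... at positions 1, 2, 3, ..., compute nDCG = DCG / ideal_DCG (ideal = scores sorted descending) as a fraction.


Position discount weights w_i = 1/(i+1) for i=1..7:
Weights = [1/2, 1/3, 1/4, 1/5, 1/6, 1/7, 1/8]
Actual relevance: [1, 5, 5, 4, 4, 2, 1]
DCG = 1/2 + 5/3 + 5/4 + 4/5 + 4/6 + 2/7 + 1/8 = 4447/840
Ideal relevance (sorted desc): [5, 5, 4, 4, 2, 1, 1]
Ideal DCG = 5/2 + 5/3 + 4/4 + 4/5 + 2/6 + 1/7 + 1/8 = 1839/280
nDCG = DCG / ideal_DCG = 4447/840 / 1839/280 = 4447/5517

4447/5517


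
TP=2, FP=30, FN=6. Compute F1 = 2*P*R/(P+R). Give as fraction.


F1 = 2 * P * R / (P + R)
P = TP/(TP+FP) = 2/32 = 1/16
R = TP/(TP+FN) = 2/8 = 1/4
2 * P * R = 2 * 1/16 * 1/4 = 1/32
P + R = 1/16 + 1/4 = 5/16
F1 = 1/32 / 5/16 = 1/10

1/10


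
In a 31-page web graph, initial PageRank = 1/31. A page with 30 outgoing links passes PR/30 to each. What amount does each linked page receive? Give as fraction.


Initial PR = 1/31 = 1/31
Outlinks = 30
Contribution per link = PR / outlinks
= 1/31 / 30
= 1/930

1/930


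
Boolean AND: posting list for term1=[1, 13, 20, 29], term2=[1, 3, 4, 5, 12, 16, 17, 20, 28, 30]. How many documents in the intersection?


Boolean AND: find intersection of posting lists
term1 docs: [1, 13, 20, 29]
term2 docs: [1, 3, 4, 5, 12, 16, 17, 20, 28, 30]
Intersection: [1, 20]
|intersection| = 2

2


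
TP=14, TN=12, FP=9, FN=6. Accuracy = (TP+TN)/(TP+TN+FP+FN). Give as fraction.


Accuracy = (TP + TN) / (TP + TN + FP + FN)
TP + TN = 14 + 12 = 26
Total = 14 + 12 + 9 + 6 = 41
Accuracy = 26 / 41 = 26/41

26/41


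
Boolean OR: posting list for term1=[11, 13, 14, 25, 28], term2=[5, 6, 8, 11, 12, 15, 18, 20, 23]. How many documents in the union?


Boolean OR: find union of posting lists
term1 docs: [11, 13, 14, 25, 28]
term2 docs: [5, 6, 8, 11, 12, 15, 18, 20, 23]
Union: [5, 6, 8, 11, 12, 13, 14, 15, 18, 20, 23, 25, 28]
|union| = 13

13


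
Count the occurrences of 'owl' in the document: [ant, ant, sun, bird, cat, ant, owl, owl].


Document has 8 words
Scanning for 'owl':
Found at positions: [6, 7]
Count = 2

2


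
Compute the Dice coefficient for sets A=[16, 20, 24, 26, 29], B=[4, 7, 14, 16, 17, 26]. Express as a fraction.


A intersect B = [16, 26]
|A intersect B| = 2
|A| = 5, |B| = 6
Dice = 2*2 / (5+6)
= 4 / 11 = 4/11

4/11


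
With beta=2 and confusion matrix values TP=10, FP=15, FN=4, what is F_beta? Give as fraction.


P = TP/(TP+FP) = 10/25 = 2/5
R = TP/(TP+FN) = 10/14 = 5/7
beta^2 = 2^2 = 4
(1 + beta^2) = 5
Numerator = (1+beta^2)*P*R = 10/7
Denominator = beta^2*P + R = 8/5 + 5/7 = 81/35
F_beta = 50/81

50/81


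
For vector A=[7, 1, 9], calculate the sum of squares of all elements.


|A|^2 = sum of squared components
A[0]^2 = 7^2 = 49
A[1]^2 = 1^2 = 1
A[2]^2 = 9^2 = 81
Sum = 49 + 1 + 81 = 131

131


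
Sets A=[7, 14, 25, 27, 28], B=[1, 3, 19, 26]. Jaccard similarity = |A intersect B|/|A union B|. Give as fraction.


A intersect B = []
|A intersect B| = 0
A union B = [1, 3, 7, 14, 19, 25, 26, 27, 28]
|A union B| = 9
Jaccard = 0/9 = 0

0


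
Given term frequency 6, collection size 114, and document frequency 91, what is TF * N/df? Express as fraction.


TF * (N/df)
= 6 * (114/91)
= 6 * 114/91
= 684/91

684/91


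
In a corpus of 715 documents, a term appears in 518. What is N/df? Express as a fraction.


IDF ratio = N / df
= 715 / 518
= 715/518

715/518


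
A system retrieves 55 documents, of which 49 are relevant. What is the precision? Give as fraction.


Precision = relevant_retrieved / total_retrieved
= 49 / 55
= 49 / (49 + 6)
= 49/55

49/55


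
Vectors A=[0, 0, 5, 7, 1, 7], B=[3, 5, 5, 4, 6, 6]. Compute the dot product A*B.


Dot product = sum of element-wise products
A[0]*B[0] = 0*3 = 0
A[1]*B[1] = 0*5 = 0
A[2]*B[2] = 5*5 = 25
A[3]*B[3] = 7*4 = 28
A[4]*B[4] = 1*6 = 6
A[5]*B[5] = 7*6 = 42
Sum = 0 + 0 + 25 + 28 + 6 + 42 = 101

101


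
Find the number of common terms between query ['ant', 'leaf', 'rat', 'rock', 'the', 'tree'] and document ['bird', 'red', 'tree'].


Query terms: ['ant', 'leaf', 'rat', 'rock', 'the', 'tree']
Document terms: ['bird', 'red', 'tree']
Common terms: ['tree']
Overlap count = 1

1


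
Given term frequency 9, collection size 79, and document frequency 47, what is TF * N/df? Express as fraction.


TF * (N/df)
= 9 * (79/47)
= 9 * 79/47
= 711/47

711/47


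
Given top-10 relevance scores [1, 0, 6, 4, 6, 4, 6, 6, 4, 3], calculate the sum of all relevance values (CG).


Cumulative Gain = sum of relevance scores
Position 1: rel=1, running sum=1
Position 2: rel=0, running sum=1
Position 3: rel=6, running sum=7
Position 4: rel=4, running sum=11
Position 5: rel=6, running sum=17
Position 6: rel=4, running sum=21
Position 7: rel=6, running sum=27
Position 8: rel=6, running sum=33
Position 9: rel=4, running sum=37
Position 10: rel=3, running sum=40
CG = 40

40


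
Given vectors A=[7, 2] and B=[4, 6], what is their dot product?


Dot product = sum of element-wise products
A[0]*B[0] = 7*4 = 28
A[1]*B[1] = 2*6 = 12
Sum = 28 + 12 = 40

40


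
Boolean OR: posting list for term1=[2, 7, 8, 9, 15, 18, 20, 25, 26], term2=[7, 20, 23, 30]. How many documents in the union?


Boolean OR: find union of posting lists
term1 docs: [2, 7, 8, 9, 15, 18, 20, 25, 26]
term2 docs: [7, 20, 23, 30]
Union: [2, 7, 8, 9, 15, 18, 20, 23, 25, 26, 30]
|union| = 11

11


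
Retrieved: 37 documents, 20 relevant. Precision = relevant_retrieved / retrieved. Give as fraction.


Precision = relevant_retrieved / total_retrieved
= 20 / 37
= 20 / (20 + 17)
= 20/37

20/37


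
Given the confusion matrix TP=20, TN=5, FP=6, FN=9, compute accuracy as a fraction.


Accuracy = (TP + TN) / (TP + TN + FP + FN)
TP + TN = 20 + 5 = 25
Total = 20 + 5 + 6 + 9 = 40
Accuracy = 25 / 40 = 5/8

5/8


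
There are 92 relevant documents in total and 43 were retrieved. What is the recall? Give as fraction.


Recall = retrieved_relevant / total_relevant
= 43 / 92
= 43 / (43 + 49)
= 43/92

43/92


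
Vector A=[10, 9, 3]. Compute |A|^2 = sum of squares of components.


|A|^2 = sum of squared components
A[0]^2 = 10^2 = 100
A[1]^2 = 9^2 = 81
A[2]^2 = 3^2 = 9
Sum = 100 + 81 + 9 = 190

190


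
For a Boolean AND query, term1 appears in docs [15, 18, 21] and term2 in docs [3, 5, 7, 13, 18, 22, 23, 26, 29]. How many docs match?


Boolean AND: find intersection of posting lists
term1 docs: [15, 18, 21]
term2 docs: [3, 5, 7, 13, 18, 22, 23, 26, 29]
Intersection: [18]
|intersection| = 1

1


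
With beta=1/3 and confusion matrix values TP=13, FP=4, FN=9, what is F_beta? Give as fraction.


P = TP/(TP+FP) = 13/17 = 13/17
R = TP/(TP+FN) = 13/22 = 13/22
beta^2 = 1/3^2 = 1/9
(1 + beta^2) = 10/9
Numerator = (1+beta^2)*P*R = 845/1683
Denominator = beta^2*P + R = 13/153 + 13/22 = 2275/3366
F_beta = 26/35

26/35


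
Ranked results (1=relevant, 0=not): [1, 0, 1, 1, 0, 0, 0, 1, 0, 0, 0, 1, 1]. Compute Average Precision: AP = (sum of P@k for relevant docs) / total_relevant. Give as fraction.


Computing P@k for each relevant position:
Position 1: relevant, P@1 = 1/1 = 1
Position 2: not relevant
Position 3: relevant, P@3 = 2/3 = 2/3
Position 4: relevant, P@4 = 3/4 = 3/4
Position 5: not relevant
Position 6: not relevant
Position 7: not relevant
Position 8: relevant, P@8 = 4/8 = 1/2
Position 9: not relevant
Position 10: not relevant
Position 11: not relevant
Position 12: relevant, P@12 = 5/12 = 5/12
Position 13: relevant, P@13 = 6/13 = 6/13
Sum of P@k = 1 + 2/3 + 3/4 + 1/2 + 5/12 + 6/13 = 148/39
AP = 148/39 / 6 = 74/117

74/117


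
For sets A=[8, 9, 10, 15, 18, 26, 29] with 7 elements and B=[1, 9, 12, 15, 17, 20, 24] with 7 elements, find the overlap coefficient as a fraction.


A intersect B = [9, 15]
|A intersect B| = 2
min(|A|, |B|) = min(7, 7) = 7
Overlap = 2 / 7 = 2/7

2/7


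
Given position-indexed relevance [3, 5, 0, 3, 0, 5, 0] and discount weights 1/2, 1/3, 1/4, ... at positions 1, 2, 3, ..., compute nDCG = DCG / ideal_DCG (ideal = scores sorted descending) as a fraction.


Position discount weights w_i = 1/(i+1) for i=1..7:
Weights = [1/2, 1/3, 1/4, 1/5, 1/6, 1/7, 1/8]
Actual relevance: [3, 5, 0, 3, 0, 5, 0]
DCG = 3/2 + 5/3 + 0/4 + 3/5 + 0/6 + 5/7 + 0/8 = 941/210
Ideal relevance (sorted desc): [5, 5, 3, 3, 0, 0, 0]
Ideal DCG = 5/2 + 5/3 + 3/4 + 3/5 + 0/6 + 0/7 + 0/8 = 331/60
nDCG = DCG / ideal_DCG = 941/210 / 331/60 = 1882/2317

1882/2317


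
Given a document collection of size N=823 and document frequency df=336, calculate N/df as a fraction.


IDF ratio = N / df
= 823 / 336
= 823/336

823/336


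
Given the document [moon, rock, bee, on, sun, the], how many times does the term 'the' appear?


Document has 6 words
Scanning for 'the':
Found at positions: [5]
Count = 1

1


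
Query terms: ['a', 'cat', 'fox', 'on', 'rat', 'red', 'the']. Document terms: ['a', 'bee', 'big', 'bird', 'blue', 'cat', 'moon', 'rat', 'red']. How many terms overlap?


Query terms: ['a', 'cat', 'fox', 'on', 'rat', 'red', 'the']
Document terms: ['a', 'bee', 'big', 'bird', 'blue', 'cat', 'moon', 'rat', 'red']
Common terms: ['a', 'cat', 'rat', 'red']
Overlap count = 4

4


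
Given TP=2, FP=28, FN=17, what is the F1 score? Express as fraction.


F1 = 2 * P * R / (P + R)
P = TP/(TP+FP) = 2/30 = 1/15
R = TP/(TP+FN) = 2/19 = 2/19
2 * P * R = 2 * 1/15 * 2/19 = 4/285
P + R = 1/15 + 2/19 = 49/285
F1 = 4/285 / 49/285 = 4/49

4/49


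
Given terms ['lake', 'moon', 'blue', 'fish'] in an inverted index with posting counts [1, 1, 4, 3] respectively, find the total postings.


Summing posting list sizes:
'lake': 1 postings
'moon': 1 postings
'blue': 4 postings
'fish': 3 postings
Total = 1 + 1 + 4 + 3 = 9

9


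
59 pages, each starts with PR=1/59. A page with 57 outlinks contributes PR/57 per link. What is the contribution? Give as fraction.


Initial PR = 1/59 = 1/59
Outlinks = 57
Contribution per link = PR / outlinks
= 1/59 / 57
= 1/3363

1/3363


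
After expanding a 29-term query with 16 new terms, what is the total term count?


Original terms: 29
Expansion terms: 16
Total = 29 + 16 = 45

45


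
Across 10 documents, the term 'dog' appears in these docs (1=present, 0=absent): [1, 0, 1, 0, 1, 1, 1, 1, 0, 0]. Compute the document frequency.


Checking each document for 'dog':
Doc 1: present
Doc 2: absent
Doc 3: present
Doc 4: absent
Doc 5: present
Doc 6: present
Doc 7: present
Doc 8: present
Doc 9: absent
Doc 10: absent
df = sum of presences = 1 + 0 + 1 + 0 + 1 + 1 + 1 + 1 + 0 + 0 = 6

6


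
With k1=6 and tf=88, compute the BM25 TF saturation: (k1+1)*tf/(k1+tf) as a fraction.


BM25 TF component = (k1+1)*tf / (k1+tf)
k1 = 6, tf = 88
Numerator = (6+1)*88 = 616
Denominator = 6 + 88 = 94
= 616/94 = 308/47

308/47


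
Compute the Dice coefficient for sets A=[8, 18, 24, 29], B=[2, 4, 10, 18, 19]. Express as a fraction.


A intersect B = [18]
|A intersect B| = 1
|A| = 4, |B| = 5
Dice = 2*1 / (4+5)
= 2 / 9 = 2/9

2/9


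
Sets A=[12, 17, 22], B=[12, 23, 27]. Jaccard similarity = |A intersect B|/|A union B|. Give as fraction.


A intersect B = [12]
|A intersect B| = 1
A union B = [12, 17, 22, 23, 27]
|A union B| = 5
Jaccard = 1/5 = 1/5

1/5


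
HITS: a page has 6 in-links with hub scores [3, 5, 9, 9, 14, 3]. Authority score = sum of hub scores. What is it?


Authority = sum of hub scores of in-linkers
In-link 1: hub score = 3
In-link 2: hub score = 5
In-link 3: hub score = 9
In-link 4: hub score = 9
In-link 5: hub score = 14
In-link 6: hub score = 3
Authority = 3 + 5 + 9 + 9 + 14 + 3 = 43

43


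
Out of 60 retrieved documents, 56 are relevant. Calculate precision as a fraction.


Precision = relevant_retrieved / total_retrieved
= 56 / 60
= 56 / (56 + 4)
= 14/15

14/15


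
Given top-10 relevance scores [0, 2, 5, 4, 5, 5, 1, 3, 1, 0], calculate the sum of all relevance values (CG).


Cumulative Gain = sum of relevance scores
Position 1: rel=0, running sum=0
Position 2: rel=2, running sum=2
Position 3: rel=5, running sum=7
Position 4: rel=4, running sum=11
Position 5: rel=5, running sum=16
Position 6: rel=5, running sum=21
Position 7: rel=1, running sum=22
Position 8: rel=3, running sum=25
Position 9: rel=1, running sum=26
Position 10: rel=0, running sum=26
CG = 26

26


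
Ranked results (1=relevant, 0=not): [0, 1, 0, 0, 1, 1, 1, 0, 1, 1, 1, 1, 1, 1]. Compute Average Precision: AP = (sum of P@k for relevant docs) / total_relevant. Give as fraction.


Computing P@k for each relevant position:
Position 1: not relevant
Position 2: relevant, P@2 = 1/2 = 1/2
Position 3: not relevant
Position 4: not relevant
Position 5: relevant, P@5 = 2/5 = 2/5
Position 6: relevant, P@6 = 3/6 = 1/2
Position 7: relevant, P@7 = 4/7 = 4/7
Position 8: not relevant
Position 9: relevant, P@9 = 5/9 = 5/9
Position 10: relevant, P@10 = 6/10 = 3/5
Position 11: relevant, P@11 = 7/11 = 7/11
Position 12: relevant, P@12 = 8/12 = 2/3
Position 13: relevant, P@13 = 9/13 = 9/13
Position 14: relevant, P@14 = 10/14 = 5/7
Sum of P@k = 1/2 + 2/5 + 1/2 + 4/7 + 5/9 + 3/5 + 7/11 + 2/3 + 9/13 + 5/7 = 52582/9009
AP = 52582/9009 / 10 = 26291/45045

26291/45045


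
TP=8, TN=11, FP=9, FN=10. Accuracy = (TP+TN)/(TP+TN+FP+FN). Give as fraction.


Accuracy = (TP + TN) / (TP + TN + FP + FN)
TP + TN = 8 + 11 = 19
Total = 8 + 11 + 9 + 10 = 38
Accuracy = 19 / 38 = 1/2

1/2


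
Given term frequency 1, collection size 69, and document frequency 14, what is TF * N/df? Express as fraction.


TF * (N/df)
= 1 * (69/14)
= 1 * 69/14
= 69/14

69/14


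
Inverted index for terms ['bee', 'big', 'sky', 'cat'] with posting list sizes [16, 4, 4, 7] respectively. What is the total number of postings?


Summing posting list sizes:
'bee': 16 postings
'big': 4 postings
'sky': 4 postings
'cat': 7 postings
Total = 16 + 4 + 4 + 7 = 31

31


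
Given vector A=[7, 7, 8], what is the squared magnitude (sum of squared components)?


|A|^2 = sum of squared components
A[0]^2 = 7^2 = 49
A[1]^2 = 7^2 = 49
A[2]^2 = 8^2 = 64
Sum = 49 + 49 + 64 = 162

162


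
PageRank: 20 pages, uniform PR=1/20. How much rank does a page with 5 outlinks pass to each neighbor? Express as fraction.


Initial PR = 1/20 = 1/20
Outlinks = 5
Contribution per link = PR / outlinks
= 1/20 / 5
= 1/100

1/100


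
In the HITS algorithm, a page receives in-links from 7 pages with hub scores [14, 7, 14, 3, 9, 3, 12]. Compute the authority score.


Authority = sum of hub scores of in-linkers
In-link 1: hub score = 14
In-link 2: hub score = 7
In-link 3: hub score = 14
In-link 4: hub score = 3
In-link 5: hub score = 9
In-link 6: hub score = 3
In-link 7: hub score = 12
Authority = 14 + 7 + 14 + 3 + 9 + 3 + 12 = 62

62


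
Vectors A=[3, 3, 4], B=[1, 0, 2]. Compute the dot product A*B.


Dot product = sum of element-wise products
A[0]*B[0] = 3*1 = 3
A[1]*B[1] = 3*0 = 0
A[2]*B[2] = 4*2 = 8
Sum = 3 + 0 + 8 = 11

11


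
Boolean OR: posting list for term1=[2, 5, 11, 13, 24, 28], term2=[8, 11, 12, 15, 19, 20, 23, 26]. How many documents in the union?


Boolean OR: find union of posting lists
term1 docs: [2, 5, 11, 13, 24, 28]
term2 docs: [8, 11, 12, 15, 19, 20, 23, 26]
Union: [2, 5, 8, 11, 12, 13, 15, 19, 20, 23, 24, 26, 28]
|union| = 13

13


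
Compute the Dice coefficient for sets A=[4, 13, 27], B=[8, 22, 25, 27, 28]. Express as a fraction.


A intersect B = [27]
|A intersect B| = 1
|A| = 3, |B| = 5
Dice = 2*1 / (3+5)
= 2 / 8 = 1/4

1/4


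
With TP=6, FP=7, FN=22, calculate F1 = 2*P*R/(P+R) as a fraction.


F1 = 2 * P * R / (P + R)
P = TP/(TP+FP) = 6/13 = 6/13
R = TP/(TP+FN) = 6/28 = 3/14
2 * P * R = 2 * 6/13 * 3/14 = 18/91
P + R = 6/13 + 3/14 = 123/182
F1 = 18/91 / 123/182 = 12/41

12/41


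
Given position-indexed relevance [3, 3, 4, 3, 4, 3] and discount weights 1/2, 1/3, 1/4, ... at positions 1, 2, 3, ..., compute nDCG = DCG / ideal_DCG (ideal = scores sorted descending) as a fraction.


Position discount weights w_i = 1/(i+1) for i=1..6:
Weights = [1/2, 1/3, 1/4, 1/5, 1/6, 1/7]
Actual relevance: [3, 3, 4, 3, 4, 3]
DCG = 3/2 + 3/3 + 4/4 + 3/5 + 4/6 + 3/7 = 1091/210
Ideal relevance (sorted desc): [4, 4, 3, 3, 3, 3]
Ideal DCG = 4/2 + 4/3 + 3/4 + 3/5 + 3/6 + 3/7 = 2357/420
nDCG = DCG / ideal_DCG = 1091/210 / 2357/420 = 2182/2357

2182/2357


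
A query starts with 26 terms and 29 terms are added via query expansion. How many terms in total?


Original terms: 26
Expansion terms: 29
Total = 26 + 29 = 55

55


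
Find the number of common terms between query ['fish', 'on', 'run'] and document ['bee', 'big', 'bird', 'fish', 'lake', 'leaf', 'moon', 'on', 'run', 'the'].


Query terms: ['fish', 'on', 'run']
Document terms: ['bee', 'big', 'bird', 'fish', 'lake', 'leaf', 'moon', 'on', 'run', 'the']
Common terms: ['fish', 'on', 'run']
Overlap count = 3

3


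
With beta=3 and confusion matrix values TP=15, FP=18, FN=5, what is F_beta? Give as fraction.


P = TP/(TP+FP) = 15/33 = 5/11
R = TP/(TP+FN) = 15/20 = 3/4
beta^2 = 3^2 = 9
(1 + beta^2) = 10
Numerator = (1+beta^2)*P*R = 75/22
Denominator = beta^2*P + R = 45/11 + 3/4 = 213/44
F_beta = 50/71

50/71


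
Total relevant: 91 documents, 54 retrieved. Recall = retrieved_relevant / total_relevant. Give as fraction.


Recall = retrieved_relevant / total_relevant
= 54 / 91
= 54 / (54 + 37)
= 54/91

54/91


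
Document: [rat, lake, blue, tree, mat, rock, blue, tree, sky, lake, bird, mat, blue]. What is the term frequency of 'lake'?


Document has 13 words
Scanning for 'lake':
Found at positions: [1, 9]
Count = 2

2


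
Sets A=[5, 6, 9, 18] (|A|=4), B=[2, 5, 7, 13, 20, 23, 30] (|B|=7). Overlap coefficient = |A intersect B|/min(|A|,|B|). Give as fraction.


A intersect B = [5]
|A intersect B| = 1
min(|A|, |B|) = min(4, 7) = 4
Overlap = 1 / 4 = 1/4

1/4


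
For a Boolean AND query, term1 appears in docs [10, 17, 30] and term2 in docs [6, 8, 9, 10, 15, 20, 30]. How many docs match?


Boolean AND: find intersection of posting lists
term1 docs: [10, 17, 30]
term2 docs: [6, 8, 9, 10, 15, 20, 30]
Intersection: [10, 30]
|intersection| = 2

2


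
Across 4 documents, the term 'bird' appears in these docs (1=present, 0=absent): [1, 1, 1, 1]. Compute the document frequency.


Checking each document for 'bird':
Doc 1: present
Doc 2: present
Doc 3: present
Doc 4: present
df = sum of presences = 1 + 1 + 1 + 1 = 4

4


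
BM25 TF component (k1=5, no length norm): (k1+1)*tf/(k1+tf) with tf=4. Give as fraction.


BM25 TF component = (k1+1)*tf / (k1+tf)
k1 = 5, tf = 4
Numerator = (5+1)*4 = 24
Denominator = 5 + 4 = 9
= 24/9 = 8/3

8/3


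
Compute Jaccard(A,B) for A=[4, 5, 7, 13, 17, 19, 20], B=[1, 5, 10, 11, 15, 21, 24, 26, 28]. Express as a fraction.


A intersect B = [5]
|A intersect B| = 1
A union B = [1, 4, 5, 7, 10, 11, 13, 15, 17, 19, 20, 21, 24, 26, 28]
|A union B| = 15
Jaccard = 1/15 = 1/15

1/15


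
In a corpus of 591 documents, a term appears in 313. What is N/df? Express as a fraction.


IDF ratio = N / df
= 591 / 313
= 591/313

591/313


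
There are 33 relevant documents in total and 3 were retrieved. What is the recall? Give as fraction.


Recall = retrieved_relevant / total_relevant
= 3 / 33
= 3 / (3 + 30)
= 1/11

1/11


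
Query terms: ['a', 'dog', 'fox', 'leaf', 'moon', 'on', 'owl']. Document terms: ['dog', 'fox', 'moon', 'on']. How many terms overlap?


Query terms: ['a', 'dog', 'fox', 'leaf', 'moon', 'on', 'owl']
Document terms: ['dog', 'fox', 'moon', 'on']
Common terms: ['dog', 'fox', 'moon', 'on']
Overlap count = 4

4


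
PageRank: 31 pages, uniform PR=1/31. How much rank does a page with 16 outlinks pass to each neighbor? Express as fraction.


Initial PR = 1/31 = 1/31
Outlinks = 16
Contribution per link = PR / outlinks
= 1/31 / 16
= 1/496

1/496


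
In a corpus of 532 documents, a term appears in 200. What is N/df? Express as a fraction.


IDF ratio = N / df
= 532 / 200
= 133/50

133/50


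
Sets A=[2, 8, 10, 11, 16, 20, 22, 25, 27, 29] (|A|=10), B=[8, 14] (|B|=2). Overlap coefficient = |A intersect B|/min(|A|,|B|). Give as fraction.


A intersect B = [8]
|A intersect B| = 1
min(|A|, |B|) = min(10, 2) = 2
Overlap = 1 / 2 = 1/2

1/2
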